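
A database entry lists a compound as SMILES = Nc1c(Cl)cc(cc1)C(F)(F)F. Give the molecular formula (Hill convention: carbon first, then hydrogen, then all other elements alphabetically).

Walk through each heavy atom and fill implicit hydrogens from standard valence (C 4, N 3, O 2, S 2, halogen 1); for lowercase aromatic atoms, an aromatic c carries 1 H when it has two neighbours and 0 H with three, and aromatic n carries 0 H:
  atom 1: N, bond orders sum to 1 (valence 3) → 2 H
  atom 2: aromatic c, 3 neighbours → 0 H
  atom 3: aromatic c, 3 neighbours → 0 H
  atom 4: Cl (halogen, monovalent) → 0 H
  atom 5: aromatic c, 2 neighbours → 1 H
  atom 6: aromatic c, 3 neighbours → 0 H
  atom 7: aromatic c, 2 neighbours → 1 H
  atom 8: aromatic c, 2 neighbours → 1 H
  atom 9: C, bond orders sum to 4 (valence 4) → 0 H
  atom 10: F (halogen, monovalent) → 0 H
  atom 11: F (halogen, monovalent) → 0 H
  atom 12: F (halogen, monovalent) → 0 H
Totals → C:7, H:5, Cl:1, F:3, N:1.

C7H5ClF3N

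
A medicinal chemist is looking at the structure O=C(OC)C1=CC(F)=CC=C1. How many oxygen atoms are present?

Scan the SMILES for O atoms (remember two-letter symbols like Cl and Br are single atoms).
Oxygen count: 2.

2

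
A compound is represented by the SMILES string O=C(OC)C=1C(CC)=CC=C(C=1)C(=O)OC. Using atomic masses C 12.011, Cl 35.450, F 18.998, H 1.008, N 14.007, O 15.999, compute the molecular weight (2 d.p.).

First, the molecular formula is C12H14O4 (counting implicit H from valence).
  C: 12 × 12.011 = 144.132
  H: 14 × 1.008 = 14.112
  O: 4 × 15.999 = 63.996
Sum: 12×12.011 + 14×1.008 + 4×15.999 = 222.240 → 222.24 g/mol.

222.24 g/mol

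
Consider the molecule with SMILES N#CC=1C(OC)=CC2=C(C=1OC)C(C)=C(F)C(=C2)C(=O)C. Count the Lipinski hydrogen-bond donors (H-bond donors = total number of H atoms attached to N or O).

Donors: find every N or O and count the H atoms it carries.
  atom 1 (N): bond orders sum to 3 → 0 H
  atom 5 (O): bond orders sum to 2 → 0 H
  atom 11 (O): bond orders sum to 2 → 0 H
  atom 20 (O): bond orders sum to 2 → 0 H
Lipinski HBD = 0.

0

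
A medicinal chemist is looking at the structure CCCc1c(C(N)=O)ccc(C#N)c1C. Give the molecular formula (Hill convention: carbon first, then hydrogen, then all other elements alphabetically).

Walk through each heavy atom and fill implicit hydrogens from standard valence (C 4, N 3, O 2, S 2, halogen 1); for lowercase aromatic atoms, an aromatic c carries 1 H when it has two neighbours and 0 H with three, and aromatic n carries 0 H:
  atom 1: C, bond orders sum to 1 (valence 4) → 3 H
  atom 2: C, bond orders sum to 2 (valence 4) → 2 H
  atom 3: C, bond orders sum to 2 (valence 4) → 2 H
  atom 4: aromatic c, 3 neighbours → 0 H
  atom 5: aromatic c, 3 neighbours → 0 H
  atom 6: C, bond orders sum to 4 (valence 4) → 0 H
  atom 7: N, bond orders sum to 1 (valence 3) → 2 H
  atom 8: O, bond orders sum to 2 (valence 2) → 0 H
  atom 9: aromatic c, 2 neighbours → 1 H
  atom 10: aromatic c, 2 neighbours → 1 H
  atom 11: aromatic c, 3 neighbours → 0 H
  atom 12: C, bond orders sum to 4 (valence 4) → 0 H
  atom 13: N, bond orders sum to 3 (valence 3) → 0 H
  atom 14: aromatic c, 3 neighbours → 0 H
  atom 15: C, bond orders sum to 1 (valence 4) → 3 H
Totals → C:12, H:14, N:2, O:1.

C12H14N2O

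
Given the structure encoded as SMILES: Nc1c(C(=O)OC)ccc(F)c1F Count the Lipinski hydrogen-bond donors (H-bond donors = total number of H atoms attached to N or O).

Donors: find every N or O and count the H atoms it carries.
  atom 1 (N): bond orders sum to 1 → 2 H
  atom 5 (O): bond orders sum to 2 → 0 H
  atom 6 (O): bond orders sum to 2 → 0 H
Lipinski HBD = 2.

2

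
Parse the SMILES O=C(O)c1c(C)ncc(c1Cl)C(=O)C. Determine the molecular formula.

Walk through each heavy atom and fill implicit hydrogens from standard valence (C 4, N 3, O 2, S 2, halogen 1); for lowercase aromatic atoms, an aromatic c carries 1 H when it has two neighbours and 0 H with three, and aromatic n carries 0 H:
  atom 1: O, bond orders sum to 2 (valence 2) → 0 H
  atom 2: C, bond orders sum to 4 (valence 4) → 0 H
  atom 3: O, bond orders sum to 1 (valence 2) → 1 H
  atom 4: aromatic c, 3 neighbours → 0 H
  atom 5: aromatic c, 3 neighbours → 0 H
  atom 6: C, bond orders sum to 1 (valence 4) → 3 H
  atom 7: aromatic n, 2 neighbours → 0 H
  atom 8: aromatic c, 2 neighbours → 1 H
  atom 9: aromatic c, 3 neighbours → 0 H
  atom 10: aromatic c, 3 neighbours → 0 H
  atom 11: Cl (halogen, monovalent) → 0 H
  atom 12: C, bond orders sum to 4 (valence 4) → 0 H
  atom 13: O, bond orders sum to 2 (valence 2) → 0 H
  atom 14: C, bond orders sum to 1 (valence 4) → 3 H
Totals → C:9, H:8, Cl:1, N:1, O:3.
In Hill order: C9H8ClNO3.

C9H8ClNO3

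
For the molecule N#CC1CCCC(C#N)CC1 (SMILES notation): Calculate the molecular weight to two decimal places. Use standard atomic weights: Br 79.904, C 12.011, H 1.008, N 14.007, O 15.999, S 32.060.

148.21 g/mol

First, the molecular formula is C9H12N2 (counting implicit H from valence).
  C: 9 × 12.011 = 108.099
  H: 12 × 1.008 = 12.096
  N: 2 × 14.007 = 28.014
Sum: 9×12.011 + 12×1.008 + 2×14.007 = 148.209 → 148.21 g/mol.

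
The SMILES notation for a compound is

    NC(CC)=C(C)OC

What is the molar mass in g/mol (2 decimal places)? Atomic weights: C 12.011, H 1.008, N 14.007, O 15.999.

115.18 g/mol

First, the molecular formula is C6H13NO (counting implicit H from valence).
  C: 6 × 12.011 = 72.066
  H: 13 × 1.008 = 13.104
  N: 1 × 14.007 = 14.007
  O: 1 × 15.999 = 15.999
Sum: 6×12.011 + 13×1.008 + 1×14.007 + 1×15.999 = 115.176 → 115.18 g/mol.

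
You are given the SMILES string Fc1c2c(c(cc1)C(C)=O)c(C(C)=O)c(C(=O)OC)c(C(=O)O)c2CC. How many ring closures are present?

2

In SMILES, each pair of matching ring-closure digits denotes one ring-closing bond; the number of such bonds equals the number of independent rings.
Ring-closure bonds here: 2.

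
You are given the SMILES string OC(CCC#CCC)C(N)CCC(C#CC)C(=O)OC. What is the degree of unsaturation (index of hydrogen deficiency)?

5

Molecular formula: C16H25NO3.
DoU = (2C + 2 + N − H − X) / 2, where X is the halogen count and O/S are ignored.
    = (2·16 + 2 + 1 − 25 − 0) / 2 = 10 / 2 = 5.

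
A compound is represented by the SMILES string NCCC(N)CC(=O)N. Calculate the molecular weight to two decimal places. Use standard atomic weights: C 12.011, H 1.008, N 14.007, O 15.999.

131.18 g/mol

First, the molecular formula is C5H13N3O (counting implicit H from valence).
  C: 5 × 12.011 = 60.055
  H: 13 × 1.008 = 13.104
  N: 3 × 14.007 = 42.021
  O: 1 × 15.999 = 15.999
Sum: 5×12.011 + 13×1.008 + 3×14.007 + 1×15.999 = 131.179 → 131.18 g/mol.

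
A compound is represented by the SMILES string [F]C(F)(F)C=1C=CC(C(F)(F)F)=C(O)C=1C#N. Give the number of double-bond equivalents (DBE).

6

Molecular formula: C9H3F6NO.
DoU = (2C + 2 + N − H − X) / 2, where X is the halogen count and O/S are ignored.
    = (2·9 + 2 + 1 − 3 − 6) / 2 = 12 / 2 = 6.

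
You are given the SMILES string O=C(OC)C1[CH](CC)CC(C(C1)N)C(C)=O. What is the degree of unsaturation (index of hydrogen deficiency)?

3

Degree of unsaturation = (number of rings) + (number of π bonds).
Ring closures in the SMILES: 1.
π bonds: 2 double bonds (each 1 DoU) → 2 DoU from unsaturation.
Total DoU = 1 + 2 = 3.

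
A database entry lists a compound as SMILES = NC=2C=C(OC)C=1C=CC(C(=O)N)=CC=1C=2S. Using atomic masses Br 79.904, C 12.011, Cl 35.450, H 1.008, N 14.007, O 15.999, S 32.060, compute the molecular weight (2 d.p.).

First, the molecular formula is C12H12N2O2S (counting implicit H from valence).
  C: 12 × 12.011 = 144.132
  H: 12 × 1.008 = 12.096
  N: 2 × 14.007 = 28.014
  O: 2 × 15.999 = 31.998
  S: 1 × 32.060 = 32.060
Sum: 12×12.011 + 12×1.008 + 2×14.007 + 2×15.999 + 1×32.060 = 248.300 → 248.30 g/mol.

248.30 g/mol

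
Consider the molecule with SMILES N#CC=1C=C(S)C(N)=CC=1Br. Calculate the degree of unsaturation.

6

Molecular formula: C7H5BrN2S.
DoU = (2C + 2 + N − H − X) / 2, where X is the halogen count and O/S are ignored.
    = (2·7 + 2 + 2 − 5 − 1) / 2 = 12 / 2 = 6.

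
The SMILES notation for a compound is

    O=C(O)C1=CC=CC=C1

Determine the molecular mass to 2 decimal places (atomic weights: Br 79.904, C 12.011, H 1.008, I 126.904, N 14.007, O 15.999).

First, the molecular formula is C7H6O2 (counting implicit H from valence).
  C: 7 × 12.011 = 84.077
  H: 6 × 1.008 = 6.048
  O: 2 × 15.999 = 31.998
Sum: 7×12.011 + 6×1.008 + 2×15.999 = 122.123 → 122.12 g/mol.

122.12 g/mol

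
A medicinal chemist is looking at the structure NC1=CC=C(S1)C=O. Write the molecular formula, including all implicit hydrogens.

Walk through each heavy atom and fill implicit hydrogens from standard valence (C 4, N 3, O 2, S 2, halogen 1):
  atom 1: N, bond orders sum to 1 (valence 3) → 2 H
  atom 2: C, bond orders sum to 4 (valence 4) → 0 H
  atom 3: C, bond orders sum to 3 (valence 4) → 1 H
  atom 4: C, bond orders sum to 3 (valence 4) → 1 H
  atom 5: C, bond orders sum to 4 (valence 4) → 0 H
  atom 6: S, bond orders sum to 2 (valence 2) → 0 H
  atom 7: C, bond orders sum to 3 (valence 4) → 1 H
  atom 8: O, bond orders sum to 2 (valence 2) → 0 H
Totals → C:5, H:5, N:1, O:1, S:1.

C5H5NOS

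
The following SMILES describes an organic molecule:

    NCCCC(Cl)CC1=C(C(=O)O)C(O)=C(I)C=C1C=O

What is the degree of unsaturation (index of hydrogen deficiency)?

Degree of unsaturation = (number of rings) + (number of π bonds).
Ring closures in the SMILES: 1.
π bonds: 5 double bonds (each 1 DoU) → 5 DoU from unsaturation.
Total DoU = 1 + 5 = 6.

6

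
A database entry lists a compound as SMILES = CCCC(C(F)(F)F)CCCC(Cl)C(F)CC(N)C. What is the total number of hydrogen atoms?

Walk through each heavy atom and fill implicit hydrogens from standard valence (C 4, N 3, O 2, S 2, halogen 1):
  atom 1: C, bond orders sum to 1 (valence 4) → 3 H
  atom 2: C, bond orders sum to 2 (valence 4) → 2 H
  atom 3: C, bond orders sum to 2 (valence 4) → 2 H
  atom 4: C, bond orders sum to 3 (valence 4) → 1 H
  atom 5: C, bond orders sum to 4 (valence 4) → 0 H
  atom 6: F (halogen, monovalent) → 0 H
  atom 7: F (halogen, monovalent) → 0 H
  atom 8: F (halogen, monovalent) → 0 H
  atom 9: C, bond orders sum to 2 (valence 4) → 2 H
  atom 10: C, bond orders sum to 2 (valence 4) → 2 H
  atom 11: C, bond orders sum to 2 (valence 4) → 2 H
  atom 12: C, bond orders sum to 3 (valence 4) → 1 H
  atom 13: Cl (halogen, monovalent) → 0 H
  atom 14: C, bond orders sum to 3 (valence 4) → 1 H
  atom 15: F (halogen, monovalent) → 0 H
  atom 16: C, bond orders sum to 2 (valence 4) → 2 H
  atom 17: C, bond orders sum to 3 (valence 4) → 1 H
  atom 18: N, bond orders sum to 1 (valence 3) → 2 H
  atom 19: C, bond orders sum to 1 (valence 4) → 3 H
Total hydrogens: 24.

24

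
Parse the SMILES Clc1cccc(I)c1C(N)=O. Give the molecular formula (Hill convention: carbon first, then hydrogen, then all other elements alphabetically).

C7H5ClINO

Walk through each heavy atom and fill implicit hydrogens from standard valence (C 4, N 3, O 2, S 2, halogen 1); for lowercase aromatic atoms, an aromatic c carries 1 H when it has two neighbours and 0 H with three, and aromatic n carries 0 H:
  atom 1: Cl (halogen, monovalent) → 0 H
  atom 2: aromatic c, 3 neighbours → 0 H
  atom 3: aromatic c, 2 neighbours → 1 H
  atom 4: aromatic c, 2 neighbours → 1 H
  atom 5: aromatic c, 2 neighbours → 1 H
  atom 6: aromatic c, 3 neighbours → 0 H
  atom 7: I (halogen, monovalent) → 0 H
  atom 8: aromatic c, 3 neighbours → 0 H
  atom 9: C, bond orders sum to 4 (valence 4) → 0 H
  atom 10: N, bond orders sum to 1 (valence 3) → 2 H
  atom 11: O, bond orders sum to 2 (valence 2) → 0 H
Totals → C:7, H:5, Cl:1, I:1, N:1, O:1.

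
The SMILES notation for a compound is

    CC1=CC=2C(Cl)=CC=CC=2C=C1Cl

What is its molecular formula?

C11H8Cl2

Walk through each heavy atom and fill implicit hydrogens from standard valence (C 4, N 3, O 2, S 2, halogen 1):
  atom 1: C, bond orders sum to 1 (valence 4) → 3 H
  atom 2: C, bond orders sum to 4 (valence 4) → 0 H
  atom 3: C, bond orders sum to 3 (valence 4) → 1 H
  atom 4: C, bond orders sum to 4 (valence 4) → 0 H
  atom 5: C, bond orders sum to 4 (valence 4) → 0 H
  atom 6: Cl (halogen, monovalent) → 0 H
  atom 7: C, bond orders sum to 3 (valence 4) → 1 H
  atom 8: C, bond orders sum to 3 (valence 4) → 1 H
  atom 9: C, bond orders sum to 3 (valence 4) → 1 H
  atom 10: C, bond orders sum to 4 (valence 4) → 0 H
  atom 11: C, bond orders sum to 3 (valence 4) → 1 H
  atom 12: C, bond orders sum to 4 (valence 4) → 0 H
  atom 13: Cl (halogen, monovalent) → 0 H
Totals → C:11, H:8, Cl:2.
In Hill order: C11H8Cl2.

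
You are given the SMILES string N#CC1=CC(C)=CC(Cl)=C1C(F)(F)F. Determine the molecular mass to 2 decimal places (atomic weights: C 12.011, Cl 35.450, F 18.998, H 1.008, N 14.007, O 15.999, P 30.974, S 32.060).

219.59 g/mol

First, the molecular formula is C9H5ClF3N (counting implicit H from valence).
  C: 9 × 12.011 = 108.099
  Cl: 1 × 35.450 = 35.450
  F: 3 × 18.998 = 56.994
  H: 5 × 1.008 = 5.040
  N: 1 × 14.007 = 14.007
Sum: 9×12.011 + 1×35.450 + 3×18.998 + 5×1.008 + 1×14.007 = 219.590 → 219.59 g/mol.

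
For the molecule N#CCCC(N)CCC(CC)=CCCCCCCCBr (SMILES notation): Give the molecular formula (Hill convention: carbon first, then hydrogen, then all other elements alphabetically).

Walk through each heavy atom and fill implicit hydrogens from standard valence (C 4, N 3, O 2, S 2, halogen 1):
  atom 1: N, bond orders sum to 3 (valence 3) → 0 H
  atom 2: C, bond orders sum to 4 (valence 4) → 0 H
  atom 3: C, bond orders sum to 2 (valence 4) → 2 H
  atom 4: C, bond orders sum to 2 (valence 4) → 2 H
  atom 5: C, bond orders sum to 3 (valence 4) → 1 H
  atom 6: N, bond orders sum to 1 (valence 3) → 2 H
  atom 7: C, bond orders sum to 2 (valence 4) → 2 H
  atom 8: C, bond orders sum to 2 (valence 4) → 2 H
  atom 9: C, bond orders sum to 4 (valence 4) → 0 H
  atom 10: C, bond orders sum to 2 (valence 4) → 2 H
  atom 11: C, bond orders sum to 1 (valence 4) → 3 H
  atom 12: C, bond orders sum to 3 (valence 4) → 1 H
  atom 13: C, bond orders sum to 2 (valence 4) → 2 H
  atom 14: C, bond orders sum to 2 (valence 4) → 2 H
  atom 15: C, bond orders sum to 2 (valence 4) → 2 H
  atom 16: C, bond orders sum to 2 (valence 4) → 2 H
  atom 17: C, bond orders sum to 2 (valence 4) → 2 H
  atom 18: C, bond orders sum to 2 (valence 4) → 2 H
  atom 19: C, bond orders sum to 2 (valence 4) → 2 H
  atom 20: Br (halogen, monovalent) → 0 H
Totals → C:17, H:31, Br:1, N:2.
In Hill order: C17H31BrN2.

C17H31BrN2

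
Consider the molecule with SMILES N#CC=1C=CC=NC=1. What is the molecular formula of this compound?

Walk through each heavy atom and fill implicit hydrogens from standard valence (C 4, N 3, O 2, S 2, halogen 1):
  atom 1: N, bond orders sum to 3 (valence 3) → 0 H
  atom 2: C, bond orders sum to 4 (valence 4) → 0 H
  atom 3: C, bond orders sum to 4 (valence 4) → 0 H
  atom 4: C, bond orders sum to 3 (valence 4) → 1 H
  atom 5: C, bond orders sum to 3 (valence 4) → 1 H
  atom 6: C, bond orders sum to 3 (valence 4) → 1 H
  atom 7: N, bond orders sum to 3 (valence 3) → 0 H
  atom 8: C, bond orders sum to 3 (valence 4) → 1 H
Totals → C:6, H:4, N:2.

C6H4N2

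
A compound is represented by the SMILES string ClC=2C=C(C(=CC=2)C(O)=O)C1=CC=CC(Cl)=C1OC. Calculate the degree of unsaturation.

Degree of unsaturation = (number of rings) + (number of π bonds).
Ring closures in the SMILES: 2.
π bonds: 7 double bonds (each 1 DoU) → 7 DoU from unsaturation.
Total DoU = 2 + 7 = 9.

9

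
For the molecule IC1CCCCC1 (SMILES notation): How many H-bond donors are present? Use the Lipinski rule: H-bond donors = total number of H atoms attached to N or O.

Donors: find every N or O and count the H atoms it carries.
  (no N or O atoms present)
Lipinski HBD = 0.

0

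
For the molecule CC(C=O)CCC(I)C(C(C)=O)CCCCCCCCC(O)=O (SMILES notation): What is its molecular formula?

C18H31IO4

Walk through each heavy atom and fill implicit hydrogens from standard valence (C 4, N 3, O 2, S 2, halogen 1):
  atom 1: C, bond orders sum to 1 (valence 4) → 3 H
  atom 2: C, bond orders sum to 3 (valence 4) → 1 H
  atom 3: C, bond orders sum to 3 (valence 4) → 1 H
  atom 4: O, bond orders sum to 2 (valence 2) → 0 H
  atom 5: C, bond orders sum to 2 (valence 4) → 2 H
  atom 6: C, bond orders sum to 2 (valence 4) → 2 H
  atom 7: C, bond orders sum to 3 (valence 4) → 1 H
  atom 8: I (halogen, monovalent) → 0 H
  atom 9: C, bond orders sum to 3 (valence 4) → 1 H
  atom 10: C, bond orders sum to 4 (valence 4) → 0 H
  atom 11: C, bond orders sum to 1 (valence 4) → 3 H
  atom 12: O, bond orders sum to 2 (valence 2) → 0 H
  atom 13: C, bond orders sum to 2 (valence 4) → 2 H
  atom 14: C, bond orders sum to 2 (valence 4) → 2 H
  atom 15: C, bond orders sum to 2 (valence 4) → 2 H
  atom 16: C, bond orders sum to 2 (valence 4) → 2 H
  atom 17: C, bond orders sum to 2 (valence 4) → 2 H
  atom 18: C, bond orders sum to 2 (valence 4) → 2 H
  atom 19: C, bond orders sum to 2 (valence 4) → 2 H
  atom 20: C, bond orders sum to 2 (valence 4) → 2 H
  atom 21: C, bond orders sum to 4 (valence 4) → 0 H
  atom 22: O, bond orders sum to 1 (valence 2) → 1 H
  atom 23: O, bond orders sum to 2 (valence 2) → 0 H
Totals → C:18, H:31, I:1, O:4.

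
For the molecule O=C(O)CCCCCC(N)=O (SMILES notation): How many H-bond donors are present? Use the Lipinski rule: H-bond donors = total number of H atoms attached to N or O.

3

Donors: find every N or O and count the H atoms it carries.
  atom 1 (O): bond orders sum to 2 → 0 H
  atom 3 (O): bond orders sum to 1 → 1 H
  atom 10 (N): bond orders sum to 1 → 2 H
  atom 11 (O): bond orders sum to 2 → 0 H
Lipinski HBD = 3.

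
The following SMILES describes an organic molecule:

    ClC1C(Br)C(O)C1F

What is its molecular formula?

C4H5BrClFO

Walk through each heavy atom and fill implicit hydrogens from standard valence (C 4, N 3, O 2, S 2, halogen 1):
  atom 1: Cl (halogen, monovalent) → 0 H
  atom 2: C, bond orders sum to 3 (valence 4) → 1 H
  atom 3: C, bond orders sum to 3 (valence 4) → 1 H
  atom 4: Br (halogen, monovalent) → 0 H
  atom 5: C, bond orders sum to 3 (valence 4) → 1 H
  atom 6: O, bond orders sum to 1 (valence 2) → 1 H
  atom 7: C, bond orders sum to 3 (valence 4) → 1 H
  atom 8: F (halogen, monovalent) → 0 H
Totals → C:4, H:5, Br:1, Cl:1, F:1, O:1.
In Hill order: C4H5BrClFO.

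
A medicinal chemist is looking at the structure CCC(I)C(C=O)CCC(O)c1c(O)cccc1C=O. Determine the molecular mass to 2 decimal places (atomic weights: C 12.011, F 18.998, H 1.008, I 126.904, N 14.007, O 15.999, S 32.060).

First, the molecular formula is C15H19IO4 (counting implicit H from valence).
  C: 15 × 12.011 = 180.165
  H: 19 × 1.008 = 19.152
  I: 1 × 126.904 = 126.904
  O: 4 × 15.999 = 63.996
Sum: 15×12.011 + 19×1.008 + 1×126.904 + 4×15.999 = 390.217 → 390.22 g/mol.

390.22 g/mol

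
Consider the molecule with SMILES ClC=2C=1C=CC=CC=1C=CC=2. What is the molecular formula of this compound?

Walk through each heavy atom and fill implicit hydrogens from standard valence (C 4, N 3, O 2, S 2, halogen 1):
  atom 1: Cl (halogen, monovalent) → 0 H
  atom 2: C, bond orders sum to 4 (valence 4) → 0 H
  atom 3: C, bond orders sum to 4 (valence 4) → 0 H
  atom 4: C, bond orders sum to 3 (valence 4) → 1 H
  atom 5: C, bond orders sum to 3 (valence 4) → 1 H
  atom 6: C, bond orders sum to 3 (valence 4) → 1 H
  atom 7: C, bond orders sum to 3 (valence 4) → 1 H
  atom 8: C, bond orders sum to 4 (valence 4) → 0 H
  atom 9: C, bond orders sum to 3 (valence 4) → 1 H
  atom 10: C, bond orders sum to 3 (valence 4) → 1 H
  atom 11: C, bond orders sum to 3 (valence 4) → 1 H
Totals → C:10, H:7, Cl:1.
In Hill order: C10H7Cl.

C10H7Cl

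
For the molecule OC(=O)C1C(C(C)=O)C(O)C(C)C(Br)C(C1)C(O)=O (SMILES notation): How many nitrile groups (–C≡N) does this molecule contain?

Scan the SMILES for the nitrile motif — none present.
Groups that are present: 2 carboxylic acid, 1 hydroxyl, 1 ketone.

0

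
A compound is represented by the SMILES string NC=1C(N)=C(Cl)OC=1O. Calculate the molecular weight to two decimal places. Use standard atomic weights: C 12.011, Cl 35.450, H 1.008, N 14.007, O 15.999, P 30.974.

First, the molecular formula is C4H5ClN2O2 (counting implicit H from valence).
  C: 4 × 12.011 = 48.044
  Cl: 1 × 35.450 = 35.450
  H: 5 × 1.008 = 5.040
  N: 2 × 14.007 = 28.014
  O: 2 × 15.999 = 31.998
Sum: 4×12.011 + 1×35.450 + 5×1.008 + 2×14.007 + 2×15.999 = 148.546 → 148.55 g/mol.

148.55 g/mol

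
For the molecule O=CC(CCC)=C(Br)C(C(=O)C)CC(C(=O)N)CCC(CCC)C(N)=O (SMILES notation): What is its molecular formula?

Walk through each heavy atom and fill implicit hydrogens from standard valence (C 4, N 3, O 2, S 2, halogen 1):
  atom 1: O, bond orders sum to 2 (valence 2) → 0 H
  atom 2: C, bond orders sum to 3 (valence 4) → 1 H
  atom 3: C, bond orders sum to 4 (valence 4) → 0 H
  atom 4: C, bond orders sum to 2 (valence 4) → 2 H
  atom 5: C, bond orders sum to 2 (valence 4) → 2 H
  atom 6: C, bond orders sum to 1 (valence 4) → 3 H
  atom 7: C, bond orders sum to 4 (valence 4) → 0 H
  atom 8: Br (halogen, monovalent) → 0 H
  atom 9: C, bond orders sum to 3 (valence 4) → 1 H
  atom 10: C, bond orders sum to 4 (valence 4) → 0 H
  atom 11: O, bond orders sum to 2 (valence 2) → 0 H
  atom 12: C, bond orders sum to 1 (valence 4) → 3 H
  atom 13: C, bond orders sum to 2 (valence 4) → 2 H
  atom 14: C, bond orders sum to 3 (valence 4) → 1 H
  atom 15: C, bond orders sum to 4 (valence 4) → 0 H
  atom 16: O, bond orders sum to 2 (valence 2) → 0 H
  atom 17: N, bond orders sum to 1 (valence 3) → 2 H
  atom 18: C, bond orders sum to 2 (valence 4) → 2 H
  atom 19: C, bond orders sum to 2 (valence 4) → 2 H
  atom 20: C, bond orders sum to 3 (valence 4) → 1 H
  atom 21: C, bond orders sum to 2 (valence 4) → 2 H
  atom 22: C, bond orders sum to 2 (valence 4) → 2 H
  atom 23: C, bond orders sum to 1 (valence 4) → 3 H
  atom 24: C, bond orders sum to 4 (valence 4) → 0 H
  atom 25: N, bond orders sum to 1 (valence 3) → 2 H
  atom 26: O, bond orders sum to 2 (valence 2) → 0 H
Totals → C:19, H:31, Br:1, N:2, O:4.

C19H31BrN2O4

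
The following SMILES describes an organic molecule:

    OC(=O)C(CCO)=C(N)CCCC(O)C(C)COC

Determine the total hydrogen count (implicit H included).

25

Walk through each heavy atom and fill implicit hydrogens from standard valence (C 4, N 3, O 2, S 2, halogen 1):
  atom 1: O, bond orders sum to 1 (valence 2) → 1 H
  atom 2: C, bond orders sum to 4 (valence 4) → 0 H
  atom 3: O, bond orders sum to 2 (valence 2) → 0 H
  atom 4: C, bond orders sum to 4 (valence 4) → 0 H
  atom 5: C, bond orders sum to 2 (valence 4) → 2 H
  atom 6: C, bond orders sum to 2 (valence 4) → 2 H
  atom 7: O, bond orders sum to 1 (valence 2) → 1 H
  atom 8: C, bond orders sum to 4 (valence 4) → 0 H
  atom 9: N, bond orders sum to 1 (valence 3) → 2 H
  atom 10: C, bond orders sum to 2 (valence 4) → 2 H
  atom 11: C, bond orders sum to 2 (valence 4) → 2 H
  atom 12: C, bond orders sum to 2 (valence 4) → 2 H
  atom 13: C, bond orders sum to 3 (valence 4) → 1 H
  atom 14: O, bond orders sum to 1 (valence 2) → 1 H
  atom 15: C, bond orders sum to 3 (valence 4) → 1 H
  atom 16: C, bond orders sum to 1 (valence 4) → 3 H
  atom 17: C, bond orders sum to 2 (valence 4) → 2 H
  atom 18: O, bond orders sum to 2 (valence 2) → 0 H
  atom 19: C, bond orders sum to 1 (valence 4) → 3 H
Total hydrogens: 25.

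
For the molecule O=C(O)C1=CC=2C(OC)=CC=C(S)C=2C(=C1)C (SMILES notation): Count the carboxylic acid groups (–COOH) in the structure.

The carboxylic acid motif appears at heavy-atom position 2 in the SMILES.
Other groups present: 1 ether, 1 thiol.
Carboxylic acid count: 1.

1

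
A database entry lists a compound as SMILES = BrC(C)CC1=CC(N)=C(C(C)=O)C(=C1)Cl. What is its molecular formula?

Walk through each heavy atom and fill implicit hydrogens from standard valence (C 4, N 3, O 2, S 2, halogen 1):
  atom 1: Br (halogen, monovalent) → 0 H
  atom 2: C, bond orders sum to 3 (valence 4) → 1 H
  atom 3: C, bond orders sum to 1 (valence 4) → 3 H
  atom 4: C, bond orders sum to 2 (valence 4) → 2 H
  atom 5: C, bond orders sum to 4 (valence 4) → 0 H
  atom 6: C, bond orders sum to 3 (valence 4) → 1 H
  atom 7: C, bond orders sum to 4 (valence 4) → 0 H
  atom 8: N, bond orders sum to 1 (valence 3) → 2 H
  atom 9: C, bond orders sum to 4 (valence 4) → 0 H
  atom 10: C, bond orders sum to 4 (valence 4) → 0 H
  atom 11: C, bond orders sum to 1 (valence 4) → 3 H
  atom 12: O, bond orders sum to 2 (valence 2) → 0 H
  atom 13: C, bond orders sum to 4 (valence 4) → 0 H
  atom 14: C, bond orders sum to 3 (valence 4) → 1 H
  atom 15: Cl (halogen, monovalent) → 0 H
Totals → C:11, H:13, Br:1, Cl:1, N:1, O:1.

C11H13BrClNO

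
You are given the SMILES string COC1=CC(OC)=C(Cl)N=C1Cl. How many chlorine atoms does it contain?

2

Scan the SMILES for Cl atoms (remember two-letter symbols like Cl and Br are single atoms).
Chlorine count: 2.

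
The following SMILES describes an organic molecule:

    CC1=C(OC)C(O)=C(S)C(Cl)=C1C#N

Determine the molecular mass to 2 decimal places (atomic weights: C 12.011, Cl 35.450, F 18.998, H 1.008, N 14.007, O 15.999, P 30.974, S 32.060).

229.68 g/mol

First, the molecular formula is C9H8ClNO2S (counting implicit H from valence).
  C: 9 × 12.011 = 108.099
  Cl: 1 × 35.450 = 35.450
  H: 8 × 1.008 = 8.064
  N: 1 × 14.007 = 14.007
  O: 2 × 15.999 = 31.998
  S: 1 × 32.060 = 32.060
Sum: 9×12.011 + 1×35.450 + 8×1.008 + 1×14.007 + 2×15.999 + 1×32.060 = 229.678 → 229.68 g/mol.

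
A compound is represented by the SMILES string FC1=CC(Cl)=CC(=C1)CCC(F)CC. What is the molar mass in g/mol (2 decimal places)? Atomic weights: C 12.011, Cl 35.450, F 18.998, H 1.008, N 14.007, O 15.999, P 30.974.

218.67 g/mol

First, the molecular formula is C11H13ClF2 (counting implicit H from valence).
  C: 11 × 12.011 = 132.121
  Cl: 1 × 35.450 = 35.450
  F: 2 × 18.998 = 37.996
  H: 13 × 1.008 = 13.104
Sum: 11×12.011 + 1×35.450 + 2×18.998 + 13×1.008 = 218.671 → 218.67 g/mol.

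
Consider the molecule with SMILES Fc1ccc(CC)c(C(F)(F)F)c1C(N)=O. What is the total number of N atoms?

1

Scan the SMILES for N atoms (remember two-letter symbols like Cl and Br are single atoms).
Nitrogen count: 1.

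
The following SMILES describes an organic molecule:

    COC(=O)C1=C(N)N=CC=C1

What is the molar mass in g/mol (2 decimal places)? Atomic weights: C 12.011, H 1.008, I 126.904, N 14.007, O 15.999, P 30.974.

152.15 g/mol

First, the molecular formula is C7H8N2O2 (counting implicit H from valence).
  C: 7 × 12.011 = 84.077
  H: 8 × 1.008 = 8.064
  N: 2 × 14.007 = 28.014
  O: 2 × 15.999 = 31.998
Sum: 7×12.011 + 8×1.008 + 2×14.007 + 2×15.999 = 152.153 → 152.15 g/mol.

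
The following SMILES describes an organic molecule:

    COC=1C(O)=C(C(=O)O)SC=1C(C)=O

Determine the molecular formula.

C8H8O5S

Walk through each heavy atom and fill implicit hydrogens from standard valence (C 4, N 3, O 2, S 2, halogen 1):
  atom 1: C, bond orders sum to 1 (valence 4) → 3 H
  atom 2: O, bond orders sum to 2 (valence 2) → 0 H
  atom 3: C, bond orders sum to 4 (valence 4) → 0 H
  atom 4: C, bond orders sum to 4 (valence 4) → 0 H
  atom 5: O, bond orders sum to 1 (valence 2) → 1 H
  atom 6: C, bond orders sum to 4 (valence 4) → 0 H
  atom 7: C, bond orders sum to 4 (valence 4) → 0 H
  atom 8: O, bond orders sum to 2 (valence 2) → 0 H
  atom 9: O, bond orders sum to 1 (valence 2) → 1 H
  atom 10: S, bond orders sum to 2 (valence 2) → 0 H
  atom 11: C, bond orders sum to 4 (valence 4) → 0 H
  atom 12: C, bond orders sum to 4 (valence 4) → 0 H
  atom 13: C, bond orders sum to 1 (valence 4) → 3 H
  atom 14: O, bond orders sum to 2 (valence 2) → 0 H
Totals → C:8, H:8, O:5, S:1.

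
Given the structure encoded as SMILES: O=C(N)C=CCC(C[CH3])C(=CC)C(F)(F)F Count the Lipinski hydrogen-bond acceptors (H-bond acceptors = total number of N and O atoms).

N atoms: 1; O atoms: 1.
Lipinski HBA = 1 + 1 = 2.

2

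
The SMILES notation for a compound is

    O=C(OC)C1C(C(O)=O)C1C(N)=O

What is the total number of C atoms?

7

Count every carbon token in the SMILES (each C, including those in ring-closure positions and inside branches).
Carbon count: 7.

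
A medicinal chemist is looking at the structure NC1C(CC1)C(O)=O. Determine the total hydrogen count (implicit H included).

9

Walk through each heavy atom and fill implicit hydrogens from standard valence (C 4, N 3, O 2, S 2, halogen 1):
  atom 1: N, bond orders sum to 1 (valence 3) → 2 H
  atom 2: C, bond orders sum to 3 (valence 4) → 1 H
  atom 3: C, bond orders sum to 3 (valence 4) → 1 H
  atom 4: C, bond orders sum to 2 (valence 4) → 2 H
  atom 5: C, bond orders sum to 2 (valence 4) → 2 H
  atom 6: C, bond orders sum to 4 (valence 4) → 0 H
  atom 7: O, bond orders sum to 1 (valence 2) → 1 H
  atom 8: O, bond orders sum to 2 (valence 2) → 0 H
Total hydrogens: 9.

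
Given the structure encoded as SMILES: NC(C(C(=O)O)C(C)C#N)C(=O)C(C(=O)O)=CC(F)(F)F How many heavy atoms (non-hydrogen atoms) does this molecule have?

Every atom symbol written in the SMILES (organic subset) is one heavy atom; implicit H are not written.
Heavy atoms by element → C:11, F:3, N:2, O:5.
Total: 21.

21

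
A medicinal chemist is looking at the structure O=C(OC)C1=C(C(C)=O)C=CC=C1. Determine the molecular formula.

C10H10O3

Walk through each heavy atom and fill implicit hydrogens from standard valence (C 4, N 3, O 2, S 2, halogen 1):
  atom 1: O, bond orders sum to 2 (valence 2) → 0 H
  atom 2: C, bond orders sum to 4 (valence 4) → 0 H
  atom 3: O, bond orders sum to 2 (valence 2) → 0 H
  atom 4: C, bond orders sum to 1 (valence 4) → 3 H
  atom 5: C, bond orders sum to 4 (valence 4) → 0 H
  atom 6: C, bond orders sum to 4 (valence 4) → 0 H
  atom 7: C, bond orders sum to 4 (valence 4) → 0 H
  atom 8: C, bond orders sum to 1 (valence 4) → 3 H
  atom 9: O, bond orders sum to 2 (valence 2) → 0 H
  atom 10: C, bond orders sum to 3 (valence 4) → 1 H
  atom 11: C, bond orders sum to 3 (valence 4) → 1 H
  atom 12: C, bond orders sum to 3 (valence 4) → 1 H
  atom 13: C, bond orders sum to 3 (valence 4) → 1 H
Totals → C:10, H:10, O:3.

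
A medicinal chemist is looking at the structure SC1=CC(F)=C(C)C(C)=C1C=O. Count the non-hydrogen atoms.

Every atom symbol written in the SMILES (organic subset) is one heavy atom; implicit H are not written.
Heavy atoms by element → C:9, F:1, O:1, S:1.
Total: 12.

12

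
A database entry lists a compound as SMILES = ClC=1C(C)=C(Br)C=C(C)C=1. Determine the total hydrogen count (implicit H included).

Walk through each heavy atom and fill implicit hydrogens from standard valence (C 4, N 3, O 2, S 2, halogen 1):
  atom 1: Cl (halogen, monovalent) → 0 H
  atom 2: C, bond orders sum to 4 (valence 4) → 0 H
  atom 3: C, bond orders sum to 4 (valence 4) → 0 H
  atom 4: C, bond orders sum to 1 (valence 4) → 3 H
  atom 5: C, bond orders sum to 4 (valence 4) → 0 H
  atom 6: Br (halogen, monovalent) → 0 H
  atom 7: C, bond orders sum to 3 (valence 4) → 1 H
  atom 8: C, bond orders sum to 4 (valence 4) → 0 H
  atom 9: C, bond orders sum to 1 (valence 4) → 3 H
  atom 10: C, bond orders sum to 3 (valence 4) → 1 H
Total hydrogens: 8.

8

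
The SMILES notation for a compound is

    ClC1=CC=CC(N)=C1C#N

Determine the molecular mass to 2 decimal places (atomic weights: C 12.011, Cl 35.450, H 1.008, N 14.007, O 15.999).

First, the molecular formula is C7H5ClN2 (counting implicit H from valence).
  C: 7 × 12.011 = 84.077
  Cl: 1 × 35.450 = 35.450
  H: 5 × 1.008 = 5.040
  N: 2 × 14.007 = 28.014
Sum: 7×12.011 + 1×35.450 + 5×1.008 + 2×14.007 = 152.581 → 152.58 g/mol.

152.58 g/mol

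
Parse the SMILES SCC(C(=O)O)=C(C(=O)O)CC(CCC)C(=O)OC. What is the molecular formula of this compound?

Walk through each heavy atom and fill implicit hydrogens from standard valence (C 4, N 3, O 2, S 2, halogen 1):
  atom 1: S, bond orders sum to 1 (valence 2) → 1 H
  atom 2: C, bond orders sum to 2 (valence 4) → 2 H
  atom 3: C, bond orders sum to 4 (valence 4) → 0 H
  atom 4: C, bond orders sum to 4 (valence 4) → 0 H
  atom 5: O, bond orders sum to 2 (valence 2) → 0 H
  atom 6: O, bond orders sum to 1 (valence 2) → 1 H
  atom 7: C, bond orders sum to 4 (valence 4) → 0 H
  atom 8: C, bond orders sum to 4 (valence 4) → 0 H
  atom 9: O, bond orders sum to 2 (valence 2) → 0 H
  atom 10: O, bond orders sum to 1 (valence 2) → 1 H
  atom 11: C, bond orders sum to 2 (valence 4) → 2 H
  atom 12: C, bond orders sum to 3 (valence 4) → 1 H
  atom 13: C, bond orders sum to 2 (valence 4) → 2 H
  atom 14: C, bond orders sum to 2 (valence 4) → 2 H
  atom 15: C, bond orders sum to 1 (valence 4) → 3 H
  atom 16: C, bond orders sum to 4 (valence 4) → 0 H
  atom 17: O, bond orders sum to 2 (valence 2) → 0 H
  atom 18: O, bond orders sum to 2 (valence 2) → 0 H
  atom 19: C, bond orders sum to 1 (valence 4) → 3 H
Totals → C:12, H:18, O:6, S:1.
In Hill order: C12H18O6S.

C12H18O6S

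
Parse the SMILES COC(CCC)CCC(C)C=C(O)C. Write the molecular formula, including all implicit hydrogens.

C12H24O2

Walk through each heavy atom and fill implicit hydrogens from standard valence (C 4, N 3, O 2, S 2, halogen 1):
  atom 1: C, bond orders sum to 1 (valence 4) → 3 H
  atom 2: O, bond orders sum to 2 (valence 2) → 0 H
  atom 3: C, bond orders sum to 3 (valence 4) → 1 H
  atom 4: C, bond orders sum to 2 (valence 4) → 2 H
  atom 5: C, bond orders sum to 2 (valence 4) → 2 H
  atom 6: C, bond orders sum to 1 (valence 4) → 3 H
  atom 7: C, bond orders sum to 2 (valence 4) → 2 H
  atom 8: C, bond orders sum to 2 (valence 4) → 2 H
  atom 9: C, bond orders sum to 3 (valence 4) → 1 H
  atom 10: C, bond orders sum to 1 (valence 4) → 3 H
  atom 11: C, bond orders sum to 3 (valence 4) → 1 H
  atom 12: C, bond orders sum to 4 (valence 4) → 0 H
  atom 13: O, bond orders sum to 1 (valence 2) → 1 H
  atom 14: C, bond orders sum to 1 (valence 4) → 3 H
Totals → C:12, H:24, O:2.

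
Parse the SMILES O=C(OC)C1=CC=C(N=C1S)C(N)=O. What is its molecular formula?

Walk through each heavy atom and fill implicit hydrogens from standard valence (C 4, N 3, O 2, S 2, halogen 1):
  atom 1: O, bond orders sum to 2 (valence 2) → 0 H
  atom 2: C, bond orders sum to 4 (valence 4) → 0 H
  atom 3: O, bond orders sum to 2 (valence 2) → 0 H
  atom 4: C, bond orders sum to 1 (valence 4) → 3 H
  atom 5: C, bond orders sum to 4 (valence 4) → 0 H
  atom 6: C, bond orders sum to 3 (valence 4) → 1 H
  atom 7: C, bond orders sum to 3 (valence 4) → 1 H
  atom 8: C, bond orders sum to 4 (valence 4) → 0 H
  atom 9: N, bond orders sum to 3 (valence 3) → 0 H
  atom 10: C, bond orders sum to 4 (valence 4) → 0 H
  atom 11: S, bond orders sum to 1 (valence 2) → 1 H
  atom 12: C, bond orders sum to 4 (valence 4) → 0 H
  atom 13: N, bond orders sum to 1 (valence 3) → 2 H
  atom 14: O, bond orders sum to 2 (valence 2) → 0 H
Totals → C:8, H:8, N:2, O:3, S:1.
In Hill order: C8H8N2O3S.

C8H8N2O3S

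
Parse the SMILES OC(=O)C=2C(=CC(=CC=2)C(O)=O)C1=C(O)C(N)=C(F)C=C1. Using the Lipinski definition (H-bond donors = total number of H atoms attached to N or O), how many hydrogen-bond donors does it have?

5

Donors: find every N or O and count the H atoms it carries.
  atom 1 (O): bond orders sum to 1 → 1 H
  atom 3 (O): bond orders sum to 2 → 0 H
  atom 11 (O): bond orders sum to 1 → 1 H
  atom 12 (O): bond orders sum to 2 → 0 H
  atom 15 (O): bond orders sum to 1 → 1 H
  atom 17 (N): bond orders sum to 1 → 2 H
Lipinski HBD = 5.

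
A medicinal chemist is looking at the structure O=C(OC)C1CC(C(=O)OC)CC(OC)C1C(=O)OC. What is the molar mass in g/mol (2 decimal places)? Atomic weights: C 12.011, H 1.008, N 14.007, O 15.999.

288.30 g/mol

First, the molecular formula is C13H20O7 (counting implicit H from valence).
  C: 13 × 12.011 = 156.143
  H: 20 × 1.008 = 20.160
  O: 7 × 15.999 = 111.993
Sum: 13×12.011 + 20×1.008 + 7×15.999 = 288.296 → 288.30 g/mol.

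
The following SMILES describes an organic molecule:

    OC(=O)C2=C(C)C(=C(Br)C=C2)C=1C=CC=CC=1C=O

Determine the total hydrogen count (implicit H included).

Walk through each heavy atom and fill implicit hydrogens from standard valence (C 4, N 3, O 2, S 2, halogen 1):
  atom 1: O, bond orders sum to 1 (valence 2) → 1 H
  atom 2: C, bond orders sum to 4 (valence 4) → 0 H
  atom 3: O, bond orders sum to 2 (valence 2) → 0 H
  atom 4: C, bond orders sum to 4 (valence 4) → 0 H
  atom 5: C, bond orders sum to 4 (valence 4) → 0 H
  atom 6: C, bond orders sum to 1 (valence 4) → 3 H
  atom 7: C, bond orders sum to 4 (valence 4) → 0 H
  atom 8: C, bond orders sum to 4 (valence 4) → 0 H
  atom 9: Br (halogen, monovalent) → 0 H
  atom 10: C, bond orders sum to 3 (valence 4) → 1 H
  atom 11: C, bond orders sum to 3 (valence 4) → 1 H
  atom 12: C, bond orders sum to 4 (valence 4) → 0 H
  atom 13: C, bond orders sum to 3 (valence 4) → 1 H
  atom 14: C, bond orders sum to 3 (valence 4) → 1 H
  atom 15: C, bond orders sum to 3 (valence 4) → 1 H
  atom 16: C, bond orders sum to 3 (valence 4) → 1 H
  atom 17: C, bond orders sum to 4 (valence 4) → 0 H
  atom 18: C, bond orders sum to 3 (valence 4) → 1 H
  atom 19: O, bond orders sum to 2 (valence 2) → 0 H
Total hydrogens: 11.

11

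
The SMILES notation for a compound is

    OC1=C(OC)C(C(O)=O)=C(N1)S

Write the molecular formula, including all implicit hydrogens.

Walk through each heavy atom and fill implicit hydrogens from standard valence (C 4, N 3, O 2, S 2, halogen 1):
  atom 1: O, bond orders sum to 1 (valence 2) → 1 H
  atom 2: C, bond orders sum to 4 (valence 4) → 0 H
  atom 3: C, bond orders sum to 4 (valence 4) → 0 H
  atom 4: O, bond orders sum to 2 (valence 2) → 0 H
  atom 5: C, bond orders sum to 1 (valence 4) → 3 H
  atom 6: C, bond orders sum to 4 (valence 4) → 0 H
  atom 7: C, bond orders sum to 4 (valence 4) → 0 H
  atom 8: O, bond orders sum to 1 (valence 2) → 1 H
  atom 9: O, bond orders sum to 2 (valence 2) → 0 H
  atom 10: C, bond orders sum to 4 (valence 4) → 0 H
  atom 11: N, bond orders sum to 2 (valence 3) → 1 H
  atom 12: S, bond orders sum to 1 (valence 2) → 1 H
Totals → C:6, H:7, N:1, O:4, S:1.

C6H7NO4S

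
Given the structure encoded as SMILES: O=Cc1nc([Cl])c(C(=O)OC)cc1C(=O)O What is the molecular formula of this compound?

Walk through each heavy atom and fill implicit hydrogens from standard valence (C 4, N 3, O 2, S 2, halogen 1); for lowercase aromatic atoms, an aromatic c carries 1 H when it has two neighbours and 0 H with three, and aromatic n carries 0 H:
  atom 1: O, bond orders sum to 2 (valence 2) → 0 H
  atom 2: C, bond orders sum to 3 (valence 4) → 1 H
  atom 3: aromatic c, 3 neighbours → 0 H
  atom 4: aromatic n, 2 neighbours → 0 H
  atom 5: aromatic c, 3 neighbours → 0 H
  atom 6: Cl with explicit H count 0
  atom 7: aromatic c, 3 neighbours → 0 H
  atom 8: C, bond orders sum to 4 (valence 4) → 0 H
  atom 9: O, bond orders sum to 2 (valence 2) → 0 H
  atom 10: O, bond orders sum to 2 (valence 2) → 0 H
  atom 11: C, bond orders sum to 1 (valence 4) → 3 H
  atom 12: aromatic c, 2 neighbours → 1 H
  atom 13: aromatic c, 3 neighbours → 0 H
  atom 14: C, bond orders sum to 4 (valence 4) → 0 H
  atom 15: O, bond orders sum to 2 (valence 2) → 0 H
  atom 16: O, bond orders sum to 1 (valence 2) → 1 H
Totals → C:9, H:6, Cl:1, N:1, O:5.

C9H6ClNO5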